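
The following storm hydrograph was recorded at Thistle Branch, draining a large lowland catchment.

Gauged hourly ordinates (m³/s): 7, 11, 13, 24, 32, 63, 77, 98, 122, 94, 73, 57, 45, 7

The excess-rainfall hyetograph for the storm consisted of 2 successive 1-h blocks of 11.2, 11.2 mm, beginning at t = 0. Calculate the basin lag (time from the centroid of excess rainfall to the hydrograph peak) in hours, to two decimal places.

t_L ≈ 7.00 h

Centroid of excess rainfall: t_c = Σ P_i·t̄_i / ΣP_i = 1.0000 h (block centres at 0.5, 1.5 h).
Hydrograph peak occurs at t = 8 h, so basin lag t_L = 8 − 1.0000 = 7.00 h.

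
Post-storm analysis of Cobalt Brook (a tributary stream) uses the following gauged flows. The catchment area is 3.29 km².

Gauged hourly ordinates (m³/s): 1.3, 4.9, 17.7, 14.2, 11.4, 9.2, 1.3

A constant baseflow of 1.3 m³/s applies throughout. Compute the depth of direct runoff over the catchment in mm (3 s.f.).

d ≈ 55.7 mm

Direct runoff: 0.0, 3.6, 16.4, 12.9, 10.1, 7.9, 0.0 m³/s; ΣQ_DR = 50.90 m³/s.
V = ΣQ_DR · Δt = 50.90 × 3600 s = 1.832 × 10^5 m³.
Over A = 3.29 km², depth = V / A = 55.7 mm.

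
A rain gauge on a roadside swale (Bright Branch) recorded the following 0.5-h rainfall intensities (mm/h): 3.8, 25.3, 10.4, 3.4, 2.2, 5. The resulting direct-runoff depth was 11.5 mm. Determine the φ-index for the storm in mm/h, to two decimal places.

Only the 2 blocks with intensity above φ contribute runoff: 25.3, 10.4 mm/h.
Σ(I−φ)·Δt = d  ⇒  (25.3+10.4 − 2φ)·0.5 = 11.5
φ = (35.70 − 11.5/0.5) / 2 = 6.35 mm/h.

φ ≈ 6.35 mm/h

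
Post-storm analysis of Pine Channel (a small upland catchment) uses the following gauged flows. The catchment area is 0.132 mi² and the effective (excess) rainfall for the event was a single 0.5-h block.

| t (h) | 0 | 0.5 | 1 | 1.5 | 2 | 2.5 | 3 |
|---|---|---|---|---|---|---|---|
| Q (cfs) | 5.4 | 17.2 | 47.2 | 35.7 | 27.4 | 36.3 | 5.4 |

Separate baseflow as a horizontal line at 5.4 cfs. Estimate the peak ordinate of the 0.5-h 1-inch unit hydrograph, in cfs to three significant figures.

Direct runoff: 0.0, 11.8, 41.8, 30.3, 22.0, 30.9, 0.0 cfs; ΣQ_DR = 136.8 cfs, peak = 41.8 cfs.
Runoff depth d = ΣQ_DR·Δt / A = 136.8 × 1800 / (0.132 mi²) = 0.8030 in.
The 1-inch UH is the DRH scaled by (1 in)/d, so U_p = 41.8 × 1/0.8030 = 52.1 cfs.

U_p ≈ 52.1 cfs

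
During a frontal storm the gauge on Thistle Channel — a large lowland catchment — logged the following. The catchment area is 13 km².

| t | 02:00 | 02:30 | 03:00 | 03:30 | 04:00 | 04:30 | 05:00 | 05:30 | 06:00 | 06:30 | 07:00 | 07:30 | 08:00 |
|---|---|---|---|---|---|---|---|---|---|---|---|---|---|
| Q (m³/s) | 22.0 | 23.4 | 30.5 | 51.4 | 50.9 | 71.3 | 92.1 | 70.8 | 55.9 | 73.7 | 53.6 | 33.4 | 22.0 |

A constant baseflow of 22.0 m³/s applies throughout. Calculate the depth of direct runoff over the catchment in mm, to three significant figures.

d ≈ 50.5 mm

Direct runoff: 0.0, 1.4, 8.5, 29.4, 28.9, 49.3, 70.1, 48.8, 33.9, 51.7, 31.6, 11.4, 0.0 m³/s; ΣQ_DR = 365.0 m³/s.
V = ΣQ_DR · Δt = 365.0 × 1800 s = 6.570 × 10^5 m³.
Over A = 13 km², depth = V / A = 50.5 mm.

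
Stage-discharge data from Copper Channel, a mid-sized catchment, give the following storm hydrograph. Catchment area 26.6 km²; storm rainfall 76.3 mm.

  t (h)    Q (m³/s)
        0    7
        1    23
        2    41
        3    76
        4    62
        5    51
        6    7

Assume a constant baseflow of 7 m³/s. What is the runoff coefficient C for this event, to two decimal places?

C ≈ 0.39

ΣQ_DR = 218.0 m³/s; V = ΣQ_DR·Δt = 7.848 × 10^5 m³.
Runoff depth d = V / A = 29.50 mm.
C = d / P = 29.50 / 76.3 = 0.39.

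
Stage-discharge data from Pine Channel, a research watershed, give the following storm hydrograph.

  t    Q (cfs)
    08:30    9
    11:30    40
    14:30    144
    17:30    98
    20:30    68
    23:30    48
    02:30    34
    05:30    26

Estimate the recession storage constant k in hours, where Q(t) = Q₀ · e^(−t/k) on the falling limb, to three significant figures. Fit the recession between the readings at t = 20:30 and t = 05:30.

k ≈ 9.36 h

On the falling limb, Q drops from 68 to 26 cfs between t = 20:30 and t = 05:30 (Δt = 9 h).
k = −Δt / ln(Q₂/Q₁) = −9 / ln(26/68) = 9.36 h.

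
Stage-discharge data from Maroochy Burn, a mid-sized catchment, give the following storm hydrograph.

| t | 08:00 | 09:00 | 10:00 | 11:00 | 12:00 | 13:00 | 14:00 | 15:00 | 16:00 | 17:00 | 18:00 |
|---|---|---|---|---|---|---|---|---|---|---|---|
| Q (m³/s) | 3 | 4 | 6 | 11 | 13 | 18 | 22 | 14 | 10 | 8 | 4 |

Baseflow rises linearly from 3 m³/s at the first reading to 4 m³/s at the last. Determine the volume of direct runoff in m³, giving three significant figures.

Direct-runoff ordinates (Q − Q_b): 0.00, 0.90, 2.80, 7.70, 9.60, 14.50, 18.40, 10.30, 6.20, 4.10, 0.00 m³/s.
ΣQ_DR = 74.50 m³/s.
With Δt = 1 h = 3600 s, V = ΣQ_DR · Δt = 74.50 × 3600 = 2.68 × 10^5 m³.

V ≈ 2.68 × 10^5 m³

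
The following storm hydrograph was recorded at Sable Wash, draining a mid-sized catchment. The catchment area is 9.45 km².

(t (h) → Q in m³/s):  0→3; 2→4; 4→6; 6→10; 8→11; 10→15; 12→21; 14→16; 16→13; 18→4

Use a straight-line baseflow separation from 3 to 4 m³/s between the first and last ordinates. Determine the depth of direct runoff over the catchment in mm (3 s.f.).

d ≈ 51.8 mm

Direct runoff: 0.00, 0.89, 2.78, 6.67, 7.56, 11.44, 17.33, 12.22, 9.11, 0.00 m³/s; ΣQ_DR = 68.00 m³/s.
V = ΣQ_DR · Δt = 68.00 × 7200 s = 4.896 × 10^5 m³.
Over A = 9.45 km², depth = V / A = 51.8 mm.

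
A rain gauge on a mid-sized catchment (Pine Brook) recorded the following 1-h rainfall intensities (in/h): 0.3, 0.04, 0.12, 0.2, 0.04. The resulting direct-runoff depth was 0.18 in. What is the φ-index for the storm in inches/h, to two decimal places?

φ ≈ 0.16 in/h

Only the 2 blocks with intensity above φ contribute runoff: 0.3, 0.2 in/h.
Σ(I−φ)·Δt = d  ⇒  (0.3+0.2 − 2φ)·1 = 0.18
φ = (0.5000 − 0.18/1) / 2 = 0.16 in/h.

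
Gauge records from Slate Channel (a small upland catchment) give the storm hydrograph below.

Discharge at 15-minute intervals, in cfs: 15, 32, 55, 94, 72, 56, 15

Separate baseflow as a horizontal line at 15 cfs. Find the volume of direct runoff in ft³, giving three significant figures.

V ≈ 2.11 × 10^5 ft³

Direct-runoff ordinates (Q − Q_b): 0.0, 17.0, 40.0, 79.0, 57.0, 41.0, 0.0 cfs.
ΣQ_DR = 234.0 cfs.
With Δt = 0.25 h = 900 s, V = ΣQ_DR · Δt = 234.0 × 900 = 2.11 × 10^5 ft³.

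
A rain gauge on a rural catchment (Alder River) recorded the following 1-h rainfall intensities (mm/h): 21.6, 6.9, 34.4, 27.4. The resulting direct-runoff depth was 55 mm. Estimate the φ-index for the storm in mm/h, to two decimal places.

φ ≈ 9.47 mm/h

Only the 3 blocks with intensity above φ contribute runoff: 21.6, 34.4, 27.4 mm/h.
Σ(I−φ)·Δt = d  ⇒  (21.6+34.4+27.4 − 3φ)·1 = 55
φ = (83.40 − 55/1) / 3 = 9.47 mm/h.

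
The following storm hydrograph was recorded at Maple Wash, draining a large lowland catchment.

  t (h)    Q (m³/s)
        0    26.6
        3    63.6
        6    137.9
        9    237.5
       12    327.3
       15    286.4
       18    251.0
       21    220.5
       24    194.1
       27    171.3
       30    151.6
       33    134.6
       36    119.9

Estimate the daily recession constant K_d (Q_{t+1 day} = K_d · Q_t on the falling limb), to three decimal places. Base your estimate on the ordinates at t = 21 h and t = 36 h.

Between t = 21 h and t = 36 h the flow falls from 220.5 to 119.9 m³/s over 5×3 h = 15 h.
Per-interval ratio K = (119.9/220.5)^(1/5) = 0.8853; K_d = K^(24/3) = 0.377.

K_d ≈ 0.377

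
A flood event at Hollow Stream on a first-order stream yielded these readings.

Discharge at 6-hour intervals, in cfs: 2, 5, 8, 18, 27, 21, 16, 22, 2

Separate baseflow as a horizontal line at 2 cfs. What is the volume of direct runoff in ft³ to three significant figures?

V ≈ 2.22 × 10^6 ft³

Direct-runoff ordinates (Q − Q_b): 0.0, 3.0, 6.0, 16.0, 25.0, 19.0, 14.0, 20.0, 0.0 cfs.
ΣQ_DR = 103.0 cfs.
With Δt = 6 h = 21600 s, V = ΣQ_DR · Δt = 103.0 × 21600 = 2.22 × 10^6 ft³.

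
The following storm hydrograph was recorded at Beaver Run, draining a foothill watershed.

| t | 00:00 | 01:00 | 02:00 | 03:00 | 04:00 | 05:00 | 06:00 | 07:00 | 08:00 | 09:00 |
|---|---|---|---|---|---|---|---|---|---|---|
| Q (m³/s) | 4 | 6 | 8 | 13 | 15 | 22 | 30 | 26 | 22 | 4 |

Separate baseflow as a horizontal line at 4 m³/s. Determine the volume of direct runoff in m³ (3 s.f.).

Direct-runoff ordinates (Q − Q_b): 0.0, 2.0, 4.0, 9.0, 11.0, 18.0, 26.0, 22.0, 18.0, 0.0 m³/s.
ΣQ_DR = 110.0 m³/s.
With Δt = 1 h = 3600 s, V = ΣQ_DR · Δt = 110.0 × 3600 = 3.96 × 10^5 m³.

V ≈ 3.96 × 10^5 m³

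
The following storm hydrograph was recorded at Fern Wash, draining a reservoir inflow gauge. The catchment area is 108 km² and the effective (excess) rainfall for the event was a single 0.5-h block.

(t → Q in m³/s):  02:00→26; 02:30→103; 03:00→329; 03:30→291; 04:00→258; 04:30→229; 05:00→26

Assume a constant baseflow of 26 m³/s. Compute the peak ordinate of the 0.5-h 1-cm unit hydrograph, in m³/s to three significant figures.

Direct runoff: 0.0, 77.0, 303.0, 265.0, 232.0, 203.0, 0.0 m³/s; ΣQ_DR = 1080 m³/s, peak = 303.0 m³/s.
Runoff depth d = ΣQ_DR·Δt / A = 1080 × 1800 / (108 km²) = 18.00 mm.
The 1-cm UH is the DRH scaled by (10 mm)/d, so U_p = 303.0 × 10/18.00 = 168 m³/s.

U_p ≈ 168 m³/s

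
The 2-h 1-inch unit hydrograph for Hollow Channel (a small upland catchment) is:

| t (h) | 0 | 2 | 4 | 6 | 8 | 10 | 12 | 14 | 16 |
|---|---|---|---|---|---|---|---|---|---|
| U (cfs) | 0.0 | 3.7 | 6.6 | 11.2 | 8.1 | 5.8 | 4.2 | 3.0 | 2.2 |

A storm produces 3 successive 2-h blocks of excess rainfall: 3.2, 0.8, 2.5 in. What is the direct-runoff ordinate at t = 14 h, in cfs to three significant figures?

Q ≈ 27.5 cfs

By discrete convolution, Q_j = Σ (P_i / 1 in) · U_{j−i}.
At t = 14 h (j=7): Q = (3.2/1)·3.0 + (0.8/1)·4.2 + (2.5/1)·5.8 = 27.5 cfs.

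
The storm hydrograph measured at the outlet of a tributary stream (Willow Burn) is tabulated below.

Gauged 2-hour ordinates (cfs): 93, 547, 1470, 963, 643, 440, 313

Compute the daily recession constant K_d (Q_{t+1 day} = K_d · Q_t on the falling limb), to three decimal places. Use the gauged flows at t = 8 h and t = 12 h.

K_d ≈ 0.013

Between t = 8 h and t = 12 h the flow falls from 643 to 313 cfs over 2×2 h = 4 h.
Per-interval ratio K = (313/643)^(1/2) = 0.6977; K_d = K^(24/2) = 0.013.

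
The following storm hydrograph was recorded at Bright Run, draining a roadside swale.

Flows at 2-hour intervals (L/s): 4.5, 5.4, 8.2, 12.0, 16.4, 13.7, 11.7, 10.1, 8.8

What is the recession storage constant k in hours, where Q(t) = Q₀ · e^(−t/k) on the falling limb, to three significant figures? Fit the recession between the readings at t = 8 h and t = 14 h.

k ≈ 12.4 h

On the falling limb, Q drops from 16.4 to 10.1 L/s between t = 8 h and t = 14 h (Δt = 6 h).
k = −Δt / ln(Q₂/Q₁) = −6 / ln(10.1/16.4) = 12.4 h.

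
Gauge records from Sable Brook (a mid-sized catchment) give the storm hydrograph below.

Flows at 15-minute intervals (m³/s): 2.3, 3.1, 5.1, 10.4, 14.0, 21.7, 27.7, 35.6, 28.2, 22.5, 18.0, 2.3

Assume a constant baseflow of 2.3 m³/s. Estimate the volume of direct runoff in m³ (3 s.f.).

Direct-runoff ordinates (Q − Q_b): 0.0, 0.8, 2.8, 8.1, 11.7, 19.4, 25.4, 33.3, 25.9, 20.2, 15.7, 0.0 m³/s.
ΣQ_DR = 163.3 m³/s.
With Δt = 0.25 h = 900 s, V = ΣQ_DR · Δt = 163.3 × 900 = 1.47 × 10^5 m³.

V ≈ 1.47 × 10^5 m³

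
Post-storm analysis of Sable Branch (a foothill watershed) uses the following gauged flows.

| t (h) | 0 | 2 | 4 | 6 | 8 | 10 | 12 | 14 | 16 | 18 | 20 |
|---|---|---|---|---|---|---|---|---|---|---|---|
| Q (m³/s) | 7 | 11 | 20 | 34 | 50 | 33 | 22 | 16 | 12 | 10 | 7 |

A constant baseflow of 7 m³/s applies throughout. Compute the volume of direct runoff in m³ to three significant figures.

Direct-runoff ordinates (Q − Q_b): 0.0, 4.0, 13.0, 27.0, 43.0, 26.0, 15.0, 9.0, 5.0, 3.0, 0.0 m³/s.
ΣQ_DR = 145.0 m³/s.
With Δt = 2 h = 7200 s, V = ΣQ_DR · Δt = 145.0 × 7200 = 1.04 × 10^6 m³.

V ≈ 1.04 × 10^6 m³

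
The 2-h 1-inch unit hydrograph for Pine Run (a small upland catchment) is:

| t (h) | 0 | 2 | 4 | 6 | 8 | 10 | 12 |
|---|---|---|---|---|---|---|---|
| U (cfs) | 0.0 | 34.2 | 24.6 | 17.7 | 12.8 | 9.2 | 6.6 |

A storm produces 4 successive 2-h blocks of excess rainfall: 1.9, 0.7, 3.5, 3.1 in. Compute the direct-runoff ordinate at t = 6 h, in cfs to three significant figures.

Q ≈ 171 cfs

By discrete convolution, Q_j = Σ (P_i / 1 in) · U_{j−i}.
At t = 6 h (j=3): Q = (1.9/1)·17.7 + (0.7/1)·24.6 + (3.5/1)·34.2 + (3.1/1)·0.0 = 171 cfs.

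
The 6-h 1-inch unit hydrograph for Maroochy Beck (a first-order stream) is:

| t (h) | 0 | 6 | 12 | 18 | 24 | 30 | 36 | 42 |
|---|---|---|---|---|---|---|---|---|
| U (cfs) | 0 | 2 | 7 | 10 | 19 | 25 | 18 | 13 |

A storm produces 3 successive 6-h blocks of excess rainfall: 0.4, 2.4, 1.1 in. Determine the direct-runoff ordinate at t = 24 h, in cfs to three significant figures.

Q ≈ 39.3 cfs

By discrete convolution, Q_j = Σ (P_i / 1 in) · U_{j−i}.
At t = 24 h (j=4): Q = (0.4/1)·19 + (2.4/1)·10 + (1.1/1)·7 = 39.3 cfs.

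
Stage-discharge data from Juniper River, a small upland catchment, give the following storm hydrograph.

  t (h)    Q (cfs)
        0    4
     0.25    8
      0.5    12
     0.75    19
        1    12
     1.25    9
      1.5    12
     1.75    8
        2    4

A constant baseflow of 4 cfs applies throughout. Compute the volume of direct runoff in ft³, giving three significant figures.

V ≈ 46800 ft³

Direct-runoff ordinates (Q − Q_b): 0.0, 4.0, 8.0, 15.0, 8.0, 5.0, 8.0, 4.0, 0.0 cfs.
ΣQ_DR = 52.00 cfs.
With Δt = 0.25 h = 900 s, V = ΣQ_DR · Δt = 52.00 × 900 = 46800 ft³.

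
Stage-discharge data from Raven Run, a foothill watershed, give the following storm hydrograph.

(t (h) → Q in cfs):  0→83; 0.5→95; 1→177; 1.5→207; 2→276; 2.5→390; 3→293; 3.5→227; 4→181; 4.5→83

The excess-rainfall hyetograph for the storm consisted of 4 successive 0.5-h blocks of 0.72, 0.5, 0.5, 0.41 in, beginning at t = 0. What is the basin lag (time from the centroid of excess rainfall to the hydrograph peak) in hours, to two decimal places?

t_L ≈ 1.61 h

Centroid of excess rainfall: t_c = Σ P_i·t̄_i / ΣP_i = 0.8908 h (block centres at 0.25, 0.75, 1.25, 1.75 h).
Hydrograph peak occurs at t = 2.5 h, so basin lag t_L = 2.5 − 0.8908 = 1.61 h.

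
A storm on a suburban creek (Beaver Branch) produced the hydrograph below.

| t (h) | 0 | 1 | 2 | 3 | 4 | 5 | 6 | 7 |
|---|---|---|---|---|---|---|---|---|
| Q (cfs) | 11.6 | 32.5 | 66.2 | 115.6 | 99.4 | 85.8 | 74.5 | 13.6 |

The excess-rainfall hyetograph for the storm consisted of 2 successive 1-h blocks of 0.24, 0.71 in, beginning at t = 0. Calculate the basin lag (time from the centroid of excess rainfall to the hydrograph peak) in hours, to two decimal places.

t_L ≈ 1.75 h

Centroid of excess rainfall: t_c = Σ P_i·t̄_i / ΣP_i = 1.2474 h (block centres at 0.5, 1.5 h).
Hydrograph peak occurs at t = 3 h, so basin lag t_L = 3 − 1.2474 = 1.75 h.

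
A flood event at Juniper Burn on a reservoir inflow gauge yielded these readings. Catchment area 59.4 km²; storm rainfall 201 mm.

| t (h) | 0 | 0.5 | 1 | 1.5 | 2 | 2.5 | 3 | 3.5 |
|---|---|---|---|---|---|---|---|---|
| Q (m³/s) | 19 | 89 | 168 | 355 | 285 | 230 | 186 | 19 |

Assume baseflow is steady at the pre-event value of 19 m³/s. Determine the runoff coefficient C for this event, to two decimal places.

ΣQ_DR = 1199 m³/s; V = ΣQ_DR·Δt = 2.158 × 10^6 m³.
Runoff depth d = V / A = 36.33 mm.
C = d / P = 36.33 / 201 = 0.18.

C ≈ 0.18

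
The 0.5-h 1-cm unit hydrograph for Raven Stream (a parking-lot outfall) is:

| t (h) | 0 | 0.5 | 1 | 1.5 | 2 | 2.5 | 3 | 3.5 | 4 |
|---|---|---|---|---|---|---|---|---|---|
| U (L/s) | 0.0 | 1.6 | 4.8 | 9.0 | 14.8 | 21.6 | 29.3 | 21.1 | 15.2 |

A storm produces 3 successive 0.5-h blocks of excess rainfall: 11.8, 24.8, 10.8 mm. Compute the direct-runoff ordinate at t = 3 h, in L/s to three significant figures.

By discrete convolution, Q_j = Σ (P_i / 10 mm) · U_{j−i}.
At t = 3 h (j=6): Q = (11.8/10)·29.3 + (24.8/10)·21.6 + (10.8/10)·14.8 = 104 L/s.

Q ≈ 104 L/s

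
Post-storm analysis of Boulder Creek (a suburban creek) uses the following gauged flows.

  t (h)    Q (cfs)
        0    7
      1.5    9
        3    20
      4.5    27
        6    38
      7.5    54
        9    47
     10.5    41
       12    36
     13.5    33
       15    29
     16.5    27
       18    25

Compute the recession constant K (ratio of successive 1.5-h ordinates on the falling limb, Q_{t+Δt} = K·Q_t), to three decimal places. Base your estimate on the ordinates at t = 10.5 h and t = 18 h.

Using the recession-limb readings at t = 10.5 h and t = 18 h: Q falls from 41 to 25 cfs over 5 intervals.
K = (Q₂/Q₁)^(1/5) = (25/41)^(1/5) = 0.906.

K ≈ 0.906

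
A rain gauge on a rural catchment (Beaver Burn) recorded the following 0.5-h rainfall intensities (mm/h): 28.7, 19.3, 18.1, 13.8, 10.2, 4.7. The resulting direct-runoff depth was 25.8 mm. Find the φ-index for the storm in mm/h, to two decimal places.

Only the 5 blocks with intensity above φ contribute runoff: 28.7, 19.3, 18.1, 13.8, 10.2 mm/h.
Σ(I−φ)·Δt = d  ⇒  (28.7+19.3+18.1+13.8+10.2 − 5φ)·0.5 = 25.8
φ = (90.10 − 25.8/0.5) / 5 = 7.70 mm/h.

φ ≈ 7.70 mm/h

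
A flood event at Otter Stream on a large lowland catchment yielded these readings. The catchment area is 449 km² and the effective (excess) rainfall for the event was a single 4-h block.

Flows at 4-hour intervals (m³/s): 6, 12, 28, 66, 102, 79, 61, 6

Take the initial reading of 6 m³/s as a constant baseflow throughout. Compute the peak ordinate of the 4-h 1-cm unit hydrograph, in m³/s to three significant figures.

Direct runoff: 0.0, 6.0, 22.0, 60.0, 96.0, 73.0, 55.0, 0.0 m³/s; ΣQ_DR = 312.0 m³/s, peak = 96.0 m³/s.
Runoff depth d = ΣQ_DR·Δt / A = 312.0 × 14400 / (449 km²) = 10.01 mm.
The 1-cm UH is the DRH scaled by (10 mm)/d, so U_p = 96.0 × 10/10.01 = 95.9 m³/s.

U_p ≈ 95.9 m³/s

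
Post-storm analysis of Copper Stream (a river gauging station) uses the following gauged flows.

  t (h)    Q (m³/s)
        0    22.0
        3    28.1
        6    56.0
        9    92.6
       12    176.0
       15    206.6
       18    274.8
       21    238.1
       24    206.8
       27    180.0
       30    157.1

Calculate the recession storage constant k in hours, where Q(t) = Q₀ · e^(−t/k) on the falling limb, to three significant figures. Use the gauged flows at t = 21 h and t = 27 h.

On the falling limb, Q drops from 238.1 to 180.0 m³/s between t = 21 h and t = 27 h (Δt = 6 h).
k = −Δt / ln(Q₂/Q₁) = −6 / ln(180.0/238.1) = 21.4 h.

k ≈ 21.4 h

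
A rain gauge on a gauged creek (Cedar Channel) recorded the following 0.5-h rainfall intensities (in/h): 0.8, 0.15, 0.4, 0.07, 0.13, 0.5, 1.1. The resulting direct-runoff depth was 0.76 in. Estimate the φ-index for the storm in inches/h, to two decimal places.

φ ≈ 0.32 in/h

Only the 4 blocks with intensity above φ contribute runoff: 0.8, 0.4, 0.5, 1.1 in/h.
Σ(I−φ)·Δt = d  ⇒  (0.8+0.4+0.5+1.1 − 4φ)·0.5 = 0.76
φ = (2.800 − 0.76/0.5) / 4 = 0.32 in/h.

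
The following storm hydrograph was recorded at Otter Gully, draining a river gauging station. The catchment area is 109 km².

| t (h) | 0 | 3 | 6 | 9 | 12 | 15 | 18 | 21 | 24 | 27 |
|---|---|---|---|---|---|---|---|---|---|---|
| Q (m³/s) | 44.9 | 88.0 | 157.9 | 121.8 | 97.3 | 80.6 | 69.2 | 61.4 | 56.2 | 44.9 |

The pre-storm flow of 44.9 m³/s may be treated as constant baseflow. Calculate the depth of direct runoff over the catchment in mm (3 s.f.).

d ≈ 37.0 mm

Direct runoff: 0.0, 43.1, 113.0, 76.9, 52.4, 35.7, 24.3, 16.5, 11.3, 0.0 m³/s; ΣQ_DR = 373.2 m³/s.
V = ΣQ_DR · Δt = 373.2 × 10800 s = 4.031 × 10^6 m³.
Over A = 109 km², depth = V / A = 37.0 mm.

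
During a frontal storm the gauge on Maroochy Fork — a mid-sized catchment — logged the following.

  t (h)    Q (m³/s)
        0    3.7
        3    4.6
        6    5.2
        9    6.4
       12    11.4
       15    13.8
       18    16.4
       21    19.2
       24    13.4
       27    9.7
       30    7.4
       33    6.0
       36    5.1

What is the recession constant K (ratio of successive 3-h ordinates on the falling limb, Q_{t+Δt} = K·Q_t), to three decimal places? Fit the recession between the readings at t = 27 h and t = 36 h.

K ≈ 0.807

Using the recession-limb readings at t = 27 h and t = 36 h: Q falls from 9.7 to 5.1 m³/s over 3 intervals.
K = (Q₂/Q₁)^(1/3) = (5.1/9.7)^(1/3) = 0.807.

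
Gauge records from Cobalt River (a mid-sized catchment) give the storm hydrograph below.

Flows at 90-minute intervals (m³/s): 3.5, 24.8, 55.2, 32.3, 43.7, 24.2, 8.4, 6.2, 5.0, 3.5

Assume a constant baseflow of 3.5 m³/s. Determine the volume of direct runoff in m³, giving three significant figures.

V ≈ 9.28 × 10^5 m³

Direct-runoff ordinates (Q − Q_b): 0.0, 21.3, 51.7, 28.8, 40.2, 20.7, 4.9, 2.7, 1.5, 0.0 m³/s.
ΣQ_DR = 171.8 m³/s.
With Δt = 1.5 h = 5400 s, V = ΣQ_DR · Δt = 171.8 × 5400 = 9.28 × 10^5 m³.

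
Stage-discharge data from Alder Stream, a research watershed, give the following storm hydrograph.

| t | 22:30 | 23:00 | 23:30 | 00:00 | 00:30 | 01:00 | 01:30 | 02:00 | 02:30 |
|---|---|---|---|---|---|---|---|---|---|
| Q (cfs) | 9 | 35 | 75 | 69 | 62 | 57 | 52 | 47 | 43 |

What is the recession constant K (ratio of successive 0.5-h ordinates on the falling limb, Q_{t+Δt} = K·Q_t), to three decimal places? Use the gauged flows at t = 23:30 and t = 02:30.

K ≈ 0.911

Using the recession-limb readings at t = 23:30 and t = 02:30: Q falls from 75 to 43 cfs over 6 intervals.
K = (Q₂/Q₁)^(1/6) = (43/75)^(1/6) = 0.911.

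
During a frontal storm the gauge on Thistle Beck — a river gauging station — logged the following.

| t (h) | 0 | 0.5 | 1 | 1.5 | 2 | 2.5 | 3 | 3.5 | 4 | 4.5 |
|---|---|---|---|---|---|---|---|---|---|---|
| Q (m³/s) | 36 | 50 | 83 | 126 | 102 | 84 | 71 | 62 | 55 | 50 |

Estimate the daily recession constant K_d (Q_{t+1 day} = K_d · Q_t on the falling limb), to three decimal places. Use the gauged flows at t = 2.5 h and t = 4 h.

K_d ≈ 0.001

Between t = 2.5 h and t = 4 h the flow falls from 84 to 55 m³/s over 3×0.5 h = 1.5 h.
Per-interval ratio K = (55/84)^(1/3) = 0.8683; K_d = K^(24/0.5) = 0.001.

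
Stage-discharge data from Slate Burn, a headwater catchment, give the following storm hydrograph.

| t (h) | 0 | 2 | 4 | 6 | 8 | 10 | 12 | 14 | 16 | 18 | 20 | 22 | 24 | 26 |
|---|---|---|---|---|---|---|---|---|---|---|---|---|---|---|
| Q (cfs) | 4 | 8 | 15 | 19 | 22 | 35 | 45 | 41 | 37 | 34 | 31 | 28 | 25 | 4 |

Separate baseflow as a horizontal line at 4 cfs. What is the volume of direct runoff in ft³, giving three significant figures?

Direct-runoff ordinates (Q − Q_b): 0.0, 4.0, 11.0, 15.0, 18.0, 31.0, 41.0, 37.0, 33.0, 30.0, 27.0, 24.0, 21.0, 0.0 cfs.
ΣQ_DR = 292.0 cfs.
With Δt = 2 h = 7200 s, V = ΣQ_DR · Δt = 292.0 × 7200 = 2.10 × 10^6 ft³.

V ≈ 2.10 × 10^6 ft³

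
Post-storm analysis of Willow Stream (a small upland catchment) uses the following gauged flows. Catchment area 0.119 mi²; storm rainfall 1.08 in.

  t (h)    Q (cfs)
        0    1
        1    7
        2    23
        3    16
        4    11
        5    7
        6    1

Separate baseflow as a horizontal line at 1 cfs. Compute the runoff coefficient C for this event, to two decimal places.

ΣQ_DR = 59.00 cfs; V = ΣQ_DR·Δt = 2.124 × 10^5 ft³.
Runoff depth d = V / A = 0.7683 in.
C = d / P = 0.7683 / 1.08 = 0.71.

C ≈ 0.71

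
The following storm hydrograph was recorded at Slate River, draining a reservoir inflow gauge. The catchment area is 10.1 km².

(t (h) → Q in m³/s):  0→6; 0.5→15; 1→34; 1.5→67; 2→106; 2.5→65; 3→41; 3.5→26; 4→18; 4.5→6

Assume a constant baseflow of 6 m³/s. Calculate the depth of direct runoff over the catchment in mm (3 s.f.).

d ≈ 57.7 mm

Direct runoff: 0.0, 9.0, 28.0, 61.0, 100.0, 59.0, 35.0, 20.0, 12.0, 0.0 m³/s; ΣQ_DR = 324.0 m³/s.
V = ΣQ_DR · Δt = 324.0 × 1800 s = 5.832 × 10^5 m³.
Over A = 10.1 km², depth = V / A = 57.7 mm.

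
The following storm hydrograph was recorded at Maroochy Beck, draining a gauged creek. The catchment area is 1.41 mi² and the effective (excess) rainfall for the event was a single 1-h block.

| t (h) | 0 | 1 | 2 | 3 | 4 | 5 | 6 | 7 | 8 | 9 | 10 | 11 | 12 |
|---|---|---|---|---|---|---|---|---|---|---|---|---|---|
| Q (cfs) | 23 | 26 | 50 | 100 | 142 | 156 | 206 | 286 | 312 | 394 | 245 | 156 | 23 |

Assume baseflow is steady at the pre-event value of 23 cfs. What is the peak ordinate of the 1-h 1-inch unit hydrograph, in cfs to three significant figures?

Direct runoff: 0.0, 3.0, 27.0, 77.0, 119.0, 133.0, 183.0, 263.0, 289.0, 371.0, 222.0, 133.0, 0.0 cfs; ΣQ_DR = 1820 cfs, peak = 371.0 cfs.
Runoff depth d = ΣQ_DR·Δt / A = 1820 × 3600 / (1.41 mi²) = 2.000 in.
The 1-inch UH is the DRH scaled by (1 in)/d, so U_p = 371.0 × 1/2.000 = 185 cfs.

U_p ≈ 185 cfs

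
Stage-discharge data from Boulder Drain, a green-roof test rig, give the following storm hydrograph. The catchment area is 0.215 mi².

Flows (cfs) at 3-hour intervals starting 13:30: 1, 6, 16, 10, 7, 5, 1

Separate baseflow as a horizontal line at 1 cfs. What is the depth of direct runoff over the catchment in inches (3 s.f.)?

d ≈ 0.843 in

Direct runoff: 0.0, 5.0, 15.0, 9.0, 6.0, 4.0, 0.0 cfs; ΣQ_DR = 39.00 cfs.
V = ΣQ_DR · Δt = 39.00 × 10800 s = 4.212 × 10^5 ft³.
Over A = 0.215 mi², depth = V / A = 0.843 in.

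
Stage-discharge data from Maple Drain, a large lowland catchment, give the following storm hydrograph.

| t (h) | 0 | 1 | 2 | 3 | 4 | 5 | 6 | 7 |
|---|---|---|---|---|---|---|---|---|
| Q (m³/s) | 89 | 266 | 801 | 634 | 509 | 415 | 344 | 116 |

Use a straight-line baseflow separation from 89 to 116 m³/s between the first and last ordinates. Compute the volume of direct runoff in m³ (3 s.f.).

V ≈ 8.47 × 10^6 m³

Direct-runoff ordinates (Q − Q_b): 0.00, 173.14, 704.29, 533.43, 404.57, 306.71, 231.86, 0.00 m³/s.
ΣQ_DR = 2354 m³/s.
With Δt = 1 h = 3600 s, V = ΣQ_DR · Δt = 2354 × 3600 = 8.47 × 10^6 m³.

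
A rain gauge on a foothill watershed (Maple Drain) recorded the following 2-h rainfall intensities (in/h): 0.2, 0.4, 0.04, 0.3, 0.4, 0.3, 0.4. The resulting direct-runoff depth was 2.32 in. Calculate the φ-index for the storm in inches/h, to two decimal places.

φ ≈ 0.14 in/h

Only the 6 blocks with intensity above φ contribute runoff: 0.2, 0.4, 0.3, 0.4, 0.3, 0.4 in/h.
Σ(I−φ)·Δt = d  ⇒  (0.2+0.4+0.3+0.4+0.3+0.4 − 6φ)·2 = 2.32
φ = (2.000 − 2.32/2) / 6 = 0.14 in/h.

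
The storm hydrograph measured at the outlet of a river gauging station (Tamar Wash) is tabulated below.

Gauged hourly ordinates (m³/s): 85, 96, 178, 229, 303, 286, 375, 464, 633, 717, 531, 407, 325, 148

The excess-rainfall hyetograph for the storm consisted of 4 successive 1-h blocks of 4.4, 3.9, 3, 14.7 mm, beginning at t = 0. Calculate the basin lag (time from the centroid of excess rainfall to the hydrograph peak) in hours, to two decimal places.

Centroid of excess rainfall: t_c = Σ P_i·t̄_i / ΣP_i = 2.5769 h (block centres at 0.5, 1.5, 2.5, 3.5 h).
Hydrograph peak occurs at t = 9 h, so basin lag t_L = 9 − 2.5769 = 6.42 h.

t_L ≈ 6.42 h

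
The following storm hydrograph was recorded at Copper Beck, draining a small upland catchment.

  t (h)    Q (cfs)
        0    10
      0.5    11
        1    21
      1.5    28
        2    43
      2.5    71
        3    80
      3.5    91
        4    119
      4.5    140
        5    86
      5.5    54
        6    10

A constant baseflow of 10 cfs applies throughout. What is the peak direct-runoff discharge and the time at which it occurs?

Subtracting baseflow gives direct-runoff ordinates: 0.0, 1.0, 11.0, 18.0, 33.0, 61.0, 70.0, 81.0, 109.0, 130.0, 76.0, 44.0, 0.0 cfs.
The maximum is 130.0 cfs, occurring at the reading for t = 4.5 h.

Q_p = 130.0 cfs at t = 4.5 h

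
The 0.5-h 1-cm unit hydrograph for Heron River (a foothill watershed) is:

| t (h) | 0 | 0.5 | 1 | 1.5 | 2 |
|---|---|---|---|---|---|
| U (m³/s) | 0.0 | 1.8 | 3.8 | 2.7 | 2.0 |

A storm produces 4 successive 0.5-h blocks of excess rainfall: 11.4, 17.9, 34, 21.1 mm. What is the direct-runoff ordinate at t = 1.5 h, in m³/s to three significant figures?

By discrete convolution, Q_j = Σ (P_i / 10 mm) · U_{j−i}.
At t = 1.5 h (j=3): Q = (11.4/10)·2.7 + (17.9/10)·3.8 + (34/10)·1.8 + (21.1/10)·0.0 = 16.0 m³/s.

Q ≈ 16.0 m³/s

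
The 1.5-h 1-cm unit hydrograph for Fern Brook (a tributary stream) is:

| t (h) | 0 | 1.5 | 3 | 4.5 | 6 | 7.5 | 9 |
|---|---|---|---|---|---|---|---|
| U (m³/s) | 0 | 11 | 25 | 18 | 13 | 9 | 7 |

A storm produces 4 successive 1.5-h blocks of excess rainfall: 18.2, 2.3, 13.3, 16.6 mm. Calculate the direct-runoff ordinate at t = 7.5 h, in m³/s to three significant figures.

By discrete convolution, Q_j = Σ (P_i / 10 mm) · U_{j−i}.
At t = 7.5 h (j=5): Q = (18.2/10)·9 + (2.3/10)·13 + (13.3/10)·18 + (16.6/10)·25 = 84.8 m³/s.

Q ≈ 84.8 m³/s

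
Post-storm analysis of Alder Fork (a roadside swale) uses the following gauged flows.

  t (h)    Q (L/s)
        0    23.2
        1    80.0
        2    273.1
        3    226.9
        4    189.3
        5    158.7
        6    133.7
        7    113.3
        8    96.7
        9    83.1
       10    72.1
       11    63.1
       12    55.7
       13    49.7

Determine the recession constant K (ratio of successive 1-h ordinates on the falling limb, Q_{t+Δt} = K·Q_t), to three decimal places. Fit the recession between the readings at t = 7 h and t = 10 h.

K ≈ 0.860

Using the recession-limb readings at t = 7 h and t = 10 h: Q falls from 113.3 to 72.1 L/s over 3 intervals.
K = (Q₂/Q₁)^(1/3) = (72.1/113.3)^(1/3) = 0.860.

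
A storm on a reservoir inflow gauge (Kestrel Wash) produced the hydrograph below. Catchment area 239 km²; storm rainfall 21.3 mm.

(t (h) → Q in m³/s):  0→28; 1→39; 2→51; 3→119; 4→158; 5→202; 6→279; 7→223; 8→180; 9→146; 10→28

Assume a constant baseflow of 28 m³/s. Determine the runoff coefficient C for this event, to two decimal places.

ΣQ_DR = 1145 m³/s; V = ΣQ_DR·Δt = 4.122 × 10^6 m³.
Runoff depth d = V / A = 17.25 mm.
C = d / P = 17.25 / 21.3 = 0.81.

C ≈ 0.81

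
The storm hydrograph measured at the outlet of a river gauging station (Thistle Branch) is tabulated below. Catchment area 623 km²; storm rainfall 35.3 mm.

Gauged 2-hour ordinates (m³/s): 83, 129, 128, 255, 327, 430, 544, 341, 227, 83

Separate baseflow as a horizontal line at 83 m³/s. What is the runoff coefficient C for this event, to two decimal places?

ΣQ_DR = 1717 m³/s; V = ΣQ_DR·Δt = 1.236 × 10^7 m³.
Runoff depth d = V / A = 19.84 mm.
C = d / P = 19.84 / 35.3 = 0.56.

C ≈ 0.56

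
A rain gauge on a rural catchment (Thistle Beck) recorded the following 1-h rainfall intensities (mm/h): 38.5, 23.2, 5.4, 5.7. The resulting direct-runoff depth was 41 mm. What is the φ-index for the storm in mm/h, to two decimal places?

φ ≈ 10.35 mm/h

Only the 2 blocks with intensity above φ contribute runoff: 38.5, 23.2 mm/h.
Σ(I−φ)·Δt = d  ⇒  (38.5+23.2 − 2φ)·1 = 41
φ = (61.70 − 41/1) / 2 = 10.35 mm/h.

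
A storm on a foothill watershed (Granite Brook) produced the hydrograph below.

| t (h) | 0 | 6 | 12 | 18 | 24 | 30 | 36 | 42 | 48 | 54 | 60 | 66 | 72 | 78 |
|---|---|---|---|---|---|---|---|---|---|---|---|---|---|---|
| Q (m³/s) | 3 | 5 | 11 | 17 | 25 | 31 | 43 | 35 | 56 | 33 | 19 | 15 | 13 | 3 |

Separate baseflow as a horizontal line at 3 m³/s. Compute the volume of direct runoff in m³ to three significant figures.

V ≈ 5.77 × 10^6 m³

Direct-runoff ordinates (Q − Q_b): 0.0, 2.0, 8.0, 14.0, 22.0, 28.0, 40.0, 32.0, 53.0, 30.0, 16.0, 12.0, 10.0, 0.0 m³/s.
ΣQ_DR = 267.0 m³/s.
With Δt = 6 h = 21600 s, V = ΣQ_DR · Δt = 267.0 × 21600 = 5.77 × 10^6 m³.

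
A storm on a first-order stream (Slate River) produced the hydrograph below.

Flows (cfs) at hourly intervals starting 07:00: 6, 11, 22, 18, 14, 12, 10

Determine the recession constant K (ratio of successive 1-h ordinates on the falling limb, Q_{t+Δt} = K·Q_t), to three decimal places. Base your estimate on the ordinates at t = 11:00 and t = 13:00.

K ≈ 0.845

Using the recession-limb readings at t = 11:00 and t = 13:00: Q falls from 14 to 10 cfs over 2 intervals.
K = (Q₂/Q₁)^(1/2) = (10/14)^(1/2) = 0.845.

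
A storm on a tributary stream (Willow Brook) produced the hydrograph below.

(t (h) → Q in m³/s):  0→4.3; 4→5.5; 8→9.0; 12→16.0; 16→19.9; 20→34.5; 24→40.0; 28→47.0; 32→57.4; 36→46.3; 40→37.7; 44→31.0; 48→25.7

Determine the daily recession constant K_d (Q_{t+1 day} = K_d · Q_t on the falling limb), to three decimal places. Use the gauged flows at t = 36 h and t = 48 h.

K_d ≈ 0.308

Between t = 36 h and t = 48 h the flow falls from 46.3 to 25.7 m³/s over 3×4 h = 12 h.
Per-interval ratio K = (25.7/46.3)^(1/3) = 0.8218; K_d = K^(24/4) = 0.308.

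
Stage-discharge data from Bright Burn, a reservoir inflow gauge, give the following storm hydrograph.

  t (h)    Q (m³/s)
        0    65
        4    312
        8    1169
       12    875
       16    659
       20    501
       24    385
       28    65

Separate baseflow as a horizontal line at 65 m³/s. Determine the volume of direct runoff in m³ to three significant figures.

Direct-runoff ordinates (Q − Q_b): 0.0, 247.0, 1104.0, 810.0, 594.0, 436.0, 320.0, 0.0 m³/s.
ΣQ_DR = 3511 m³/s.
With Δt = 4 h = 14400 s, V = ΣQ_DR · Δt = 3511 × 14400 = 5.06 × 10^7 m³.

V ≈ 5.06 × 10^7 m³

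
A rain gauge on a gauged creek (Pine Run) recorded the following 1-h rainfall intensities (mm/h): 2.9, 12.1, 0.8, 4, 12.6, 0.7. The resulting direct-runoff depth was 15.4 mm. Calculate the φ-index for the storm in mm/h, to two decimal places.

φ ≈ 4.65 mm/h

Only the 2 blocks with intensity above φ contribute runoff: 12.1, 12.6 mm/h.
Σ(I−φ)·Δt = d  ⇒  (12.1+12.6 − 2φ)·1 = 15.4
φ = (24.70 − 15.4/1) / 2 = 4.65 mm/h.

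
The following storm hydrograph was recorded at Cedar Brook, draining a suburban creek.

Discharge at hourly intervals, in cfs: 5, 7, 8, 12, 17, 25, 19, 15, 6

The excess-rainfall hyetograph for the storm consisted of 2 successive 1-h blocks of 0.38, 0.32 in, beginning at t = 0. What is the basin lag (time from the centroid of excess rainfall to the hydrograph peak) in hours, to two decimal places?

Centroid of excess rainfall: t_c = Σ P_i·t̄_i / ΣP_i = 0.9571 h (block centres at 0.5, 1.5 h).
Hydrograph peak occurs at t = 5 h, so basin lag t_L = 5 − 0.9571 = 4.04 h.

t_L ≈ 4.04 h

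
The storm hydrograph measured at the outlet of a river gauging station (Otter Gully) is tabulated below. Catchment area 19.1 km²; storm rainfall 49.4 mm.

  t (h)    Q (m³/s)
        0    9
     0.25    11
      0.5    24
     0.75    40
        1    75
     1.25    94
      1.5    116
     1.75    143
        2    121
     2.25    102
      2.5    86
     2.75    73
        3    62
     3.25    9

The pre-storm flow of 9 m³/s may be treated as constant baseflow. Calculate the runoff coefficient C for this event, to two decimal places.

C ≈ 0.80

ΣQ_DR = 839.0 m³/s; V = ΣQ_DR·Δt = 7.551 × 10^5 m³.
Runoff depth d = V / A = 39.53 mm.
C = d / P = 39.53 / 49.4 = 0.80.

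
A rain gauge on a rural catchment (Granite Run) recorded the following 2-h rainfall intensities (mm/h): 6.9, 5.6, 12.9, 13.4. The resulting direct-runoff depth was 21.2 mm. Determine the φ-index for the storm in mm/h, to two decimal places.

Only the 2 blocks with intensity above φ contribute runoff: 12.9, 13.4 mm/h.
Σ(I−φ)·Δt = d  ⇒  (12.9+13.4 − 2φ)·2 = 21.2
φ = (26.30 − 21.2/2) / 2 = 7.85 mm/h.

φ ≈ 7.85 mm/h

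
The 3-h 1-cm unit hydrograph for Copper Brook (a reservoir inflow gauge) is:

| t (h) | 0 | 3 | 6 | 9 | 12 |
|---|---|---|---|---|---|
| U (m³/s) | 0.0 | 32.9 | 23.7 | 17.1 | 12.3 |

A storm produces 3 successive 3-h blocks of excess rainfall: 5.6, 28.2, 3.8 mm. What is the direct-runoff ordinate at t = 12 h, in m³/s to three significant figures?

Q ≈ 64.1 m³/s

By discrete convolution, Q_j = Σ (P_i / 10 mm) · U_{j−i}.
At t = 12 h (j=4): Q = (5.6/10)·12.3 + (28.2/10)·17.1 + (3.8/10)·23.7 = 64.1 m³/s.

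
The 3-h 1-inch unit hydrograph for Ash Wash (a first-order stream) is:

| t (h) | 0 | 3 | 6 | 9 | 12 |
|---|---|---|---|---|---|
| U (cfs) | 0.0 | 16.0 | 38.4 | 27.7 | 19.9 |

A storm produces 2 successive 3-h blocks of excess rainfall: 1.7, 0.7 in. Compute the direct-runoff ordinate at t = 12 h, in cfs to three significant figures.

By discrete convolution, Q_j = Σ (P_i / 1 in) · U_{j−i}.
At t = 12 h (j=4): Q = (1.7/1)·19.9 + (0.7/1)·27.7 = 53.2 cfs.

Q ≈ 53.2 cfs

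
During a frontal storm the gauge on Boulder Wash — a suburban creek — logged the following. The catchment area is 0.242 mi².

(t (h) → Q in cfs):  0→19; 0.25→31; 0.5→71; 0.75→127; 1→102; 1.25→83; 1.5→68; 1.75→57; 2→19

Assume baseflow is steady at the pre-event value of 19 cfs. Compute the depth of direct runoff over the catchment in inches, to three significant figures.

d ≈ 0.650 in

Direct runoff: 0.0, 12.0, 52.0, 108.0, 83.0, 64.0, 49.0, 38.0, 0.0 cfs; ΣQ_DR = 406.0 cfs.
V = ΣQ_DR · Δt = 406.0 × 900 s = 3.654 × 10^5 ft³.
Over A = 0.242 mi², depth = V / A = 0.650 in.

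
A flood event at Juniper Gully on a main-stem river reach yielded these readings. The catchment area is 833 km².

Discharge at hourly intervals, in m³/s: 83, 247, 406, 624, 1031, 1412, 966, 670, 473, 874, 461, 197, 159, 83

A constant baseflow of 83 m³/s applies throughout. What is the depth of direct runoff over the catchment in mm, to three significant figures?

d ≈ 28.2 mm

Direct runoff: 0.0, 164.0, 323.0, 541.0, 948.0, 1329.0, 883.0, 587.0, 390.0, 791.0, 378.0, 114.0, 76.0, 0.0 m³/s; ΣQ_DR = 6524 m³/s.
V = ΣQ_DR · Δt = 6524 × 3600 s = 2.349 × 10^7 m³.
Over A = 833 km², depth = V / A = 28.2 mm.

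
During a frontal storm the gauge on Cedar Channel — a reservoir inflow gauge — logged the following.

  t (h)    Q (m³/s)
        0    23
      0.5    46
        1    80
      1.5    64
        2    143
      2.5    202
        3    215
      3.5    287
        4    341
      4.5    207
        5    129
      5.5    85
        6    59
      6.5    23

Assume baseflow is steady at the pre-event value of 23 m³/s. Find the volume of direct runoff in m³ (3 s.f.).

Direct-runoff ordinates (Q − Q_b): 0.0, 23.0, 57.0, 41.0, 120.0, 179.0, 192.0, 264.0, 318.0, 184.0, 106.0, 62.0, 36.0, 0.0 m³/s.
ΣQ_DR = 1582 m³/s.
With Δt = 0.5 h = 1800 s, V = ΣQ_DR · Δt = 1582 × 1800 = 2.85 × 10^6 m³.

V ≈ 2.85 × 10^6 m³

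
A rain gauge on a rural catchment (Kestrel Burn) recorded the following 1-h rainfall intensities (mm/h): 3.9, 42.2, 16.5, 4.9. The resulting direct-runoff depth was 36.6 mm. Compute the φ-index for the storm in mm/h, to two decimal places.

φ ≈ 11.05 mm/h

Only the 2 blocks with intensity above φ contribute runoff: 42.2, 16.5 mm/h.
Σ(I−φ)·Δt = d  ⇒  (42.2+16.5 − 2φ)·1 = 36.6
φ = (58.70 − 36.6/1) / 2 = 11.05 mm/h.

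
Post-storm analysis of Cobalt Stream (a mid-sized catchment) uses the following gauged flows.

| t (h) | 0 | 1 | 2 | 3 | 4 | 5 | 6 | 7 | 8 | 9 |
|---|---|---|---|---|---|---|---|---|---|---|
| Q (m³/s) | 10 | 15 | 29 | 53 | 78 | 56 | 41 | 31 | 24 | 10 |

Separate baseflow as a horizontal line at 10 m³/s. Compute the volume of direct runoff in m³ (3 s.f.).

Direct-runoff ordinates (Q − Q_b): 0.0, 5.0, 19.0, 43.0, 68.0, 46.0, 31.0, 21.0, 14.0, 0.0 m³/s.
ΣQ_DR = 247.0 m³/s.
With Δt = 1 h = 3600 s, V = ΣQ_DR · Δt = 247.0 × 3600 = 8.89 × 10^5 m³.

V ≈ 8.89 × 10^5 m³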